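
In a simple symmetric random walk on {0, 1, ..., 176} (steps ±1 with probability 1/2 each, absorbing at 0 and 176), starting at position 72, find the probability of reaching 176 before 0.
P(hit 176 before 0) = 72/176 = 9/22

Let u_k = P(hit 176 before 0 | start at k). Then u_0 = 0, u_176 = 1, and u_k = u_{k-1}/2 + u_{k+1}/2 for 1 ≤ k ≤ 175. This harmonic recurrence is solved by u_k = k/176, giving u_72 = 72/176 = 9/22.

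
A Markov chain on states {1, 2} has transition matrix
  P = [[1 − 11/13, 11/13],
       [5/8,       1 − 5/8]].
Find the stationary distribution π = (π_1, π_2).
π_1 = 65/153, π_2 = 88/153

Solve πP = π with π_1 + π_2 = 1. From πP = π: π_1 · (1 − 11/13) + π_2 · 5/8 = π_1 ⇒ π_2 · 5/8 = π_1 · 11/13 ⇒ π_2/π_1 = (11/13)/(5/8) = 88/65. Together with π_1 + π_2 = 1:
  π_1 = (5/8)/(11/13 + 5/8) = (5/8)/(153/104) = 65/153,
  π_2 = (11/13)/(11/13 + 5/8) = (11/13)/(153/104) = 88/153.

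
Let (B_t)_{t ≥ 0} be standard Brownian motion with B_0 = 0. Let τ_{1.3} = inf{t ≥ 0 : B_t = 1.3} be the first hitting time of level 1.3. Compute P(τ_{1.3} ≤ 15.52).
P(τ_{1.3} ≤ 15.52) = 2(1 − Φ(1.3/√15.52)) = 2(1 − Φ(0.3300)) ≈ 0.7414

By the reflection principle for standard BM, P(τ_b ≤ t) = 2 · P(B_t ≥ b). Since B_t ~ N(0, t), P(B_t ≥ 1.3) = 1 − Φ(1.3/√t) = 1 − Φ(1.3/√15.52) = 1 − Φ(0.3300) ≈ 0.37070. Doubling: P(τ_{1.3} ≤ 15.52) ≈ 2 · 0.37070 = 0.74140 ≈ 0.7414.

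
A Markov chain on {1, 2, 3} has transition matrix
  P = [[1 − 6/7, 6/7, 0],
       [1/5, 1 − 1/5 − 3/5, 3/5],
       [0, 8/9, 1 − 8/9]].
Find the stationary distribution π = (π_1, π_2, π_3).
π = (28/229, 120/229, 81/229)

This is a birth-death chain on three states, which satisfies detailed balance: π_1 · P_{12} = π_2 · P_{21} and π_2 · P_{23} = π_3 · P_{32}.
From π_1 · 6/7 = π_2 · 1/5: π_2/π_1 = (6/7)/(1/5) = 30/7.
From π_2 · 3/5 = π_3 · 8/9: π_3/π_2 = (3/5)/(8/9) = 27/40.
Take π_1 proportional to 1; then unnormalized π = (1, 30/7, 81/28). Normalize by dividing by the sum 229/28:
  π = (28/229, 120/229, 81/229).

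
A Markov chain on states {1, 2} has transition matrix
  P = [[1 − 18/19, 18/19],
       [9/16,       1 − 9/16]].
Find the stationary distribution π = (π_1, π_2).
π_1 = 19/51, π_2 = 32/51

Solve πP = π with π_1 + π_2 = 1. From πP = π: π_1 · (1 − 18/19) + π_2 · 9/16 = π_1 ⇒ π_2 · 9/16 = π_1 · 18/19 ⇒ π_2/π_1 = (18/19)/(9/16) = 32/19. Together with π_1 + π_2 = 1:
  π_1 = (9/16)/(18/19 + 9/16) = (9/16)/(459/304) = 19/51,
  π_2 = (18/19)/(18/19 + 9/16) = (18/19)/(459/304) = 32/51.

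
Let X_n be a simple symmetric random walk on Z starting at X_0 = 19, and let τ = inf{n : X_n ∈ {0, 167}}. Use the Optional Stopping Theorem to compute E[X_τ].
E[X_τ] = 19

X_n is a martingale and τ is a bounded-mean stopping time (indeed τ is finite a.s. with bounded expectation since the walk is in a bounded region). By the OST, E[X_τ] = E[X_0] = 19. Equivalently: E[X_τ] = 167 · P(hit 167 first) + 0 · P(hit 0 first) = 167 · (19/167) = 19.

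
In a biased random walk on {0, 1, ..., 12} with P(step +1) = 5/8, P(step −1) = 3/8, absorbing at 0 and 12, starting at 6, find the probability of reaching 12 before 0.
P(hit 12 before 0) = (1 − (3/5)^6) / (1 − (3/5)^12) = 15625/16354

Let u_k denote P(reach 12 before 0 | start at k). Boundary: u_0 = 0, u_12 = 1. Recurrence: u_k = 5/8·u_{k+1} + 3/8·u_{k-1} for 1 ≤ k ≤ 11. Try u_k = A + B·r^k with r = q/p = (3/8)/(5/8) = 3/5. Substitution satisfies the recurrence; boundary conditions give:
  u_k = (1 − r^k) / (1 − r^N) = (1 − (3/5)^6) / (1 − (3/5)^12) = 15625/16354.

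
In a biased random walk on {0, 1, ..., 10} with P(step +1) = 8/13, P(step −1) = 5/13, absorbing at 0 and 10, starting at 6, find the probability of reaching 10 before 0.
P(hit 10 before 0) = (1 − (5/8)^6) / (1 − (5/8)^10) = 25890816/27281441

Let u_k denote P(reach 10 before 0 | start at k). Boundary: u_0 = 0, u_10 = 1. Recurrence: u_k = 8/13·u_{k+1} + 5/13·u_{k-1} for 1 ≤ k ≤ 9. Try u_k = A + B·r^k with r = q/p = (5/13)/(8/13) = 5/8. Substitution satisfies the recurrence; boundary conditions give:
  u_k = (1 − r^k) / (1 − r^N) = (1 − (5/8)^6) / (1 − (5/8)^10) = 25890816/27281441.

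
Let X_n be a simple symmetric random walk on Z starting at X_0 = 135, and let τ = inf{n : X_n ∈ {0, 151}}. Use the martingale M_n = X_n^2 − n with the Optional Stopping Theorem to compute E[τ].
E[τ] = 2160

M_n = X_n^2 − n is a martingale (since E[X_{n+1}^2 | F_n] = X_n^2 + 1). By OST (τ has finite mean in a bounded region), E[M_τ] = E[M_0] = X_0^2 − 0 = 135^2 = 18225. Also E[M_τ] = E[X_τ^2] − E[τ]. The walk exits at 0 or 151, with P(hit 151 first) = 135/151, so E[X_τ^2] = 151^2 · 135/151 + 0 = 20385. Thus E[τ] = E[X_τ^2] − E[M_τ] = 20385 − 18225 = 2160 = 135(151 − 135) = 2160.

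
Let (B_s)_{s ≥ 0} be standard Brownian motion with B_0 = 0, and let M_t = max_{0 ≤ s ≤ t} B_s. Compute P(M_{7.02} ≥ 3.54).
P(M_{7.02} ≥ 3.54) = 2·P(B_{7.02} ≥ 3.54) = 2(1 − Φ(3.54/√7.02)) ≈ 0.1815

By the reflection principle for Brownian motion, P(M_t ≥ a) = 2 · P(B_t ≥ a) for a ≥ 0. Since B_t ~ N(0, t), P(B_t ≥ 3.54) = 1 − Φ(3.54/√t) = 1 − Φ(3.54/√7.02) = 1 − Φ(1.3361). So
  P(M_{7.02} ≥ 3.54) = 2(1 − Φ(1.3361)) ≈ 0.1815.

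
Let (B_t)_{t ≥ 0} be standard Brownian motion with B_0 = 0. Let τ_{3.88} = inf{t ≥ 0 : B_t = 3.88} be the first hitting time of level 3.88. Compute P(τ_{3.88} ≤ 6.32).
P(τ_{3.88} ≤ 6.32) = 2(1 − Φ(3.88/√6.32)) = 2(1 − Φ(1.5434)) ≈ 0.1227

By the reflection principle for standard BM, P(τ_b ≤ t) = 2 · P(B_t ≥ b). Since B_t ~ N(0, t), P(B_t ≥ 3.88) = 1 − Φ(3.88/√t) = 1 − Φ(3.88/√6.32) = 1 − Φ(1.5434) ≈ 0.06137. Doubling: P(τ_{3.88} ≤ 6.32) ≈ 2 · 0.06137 = 0.12274 ≈ 0.1227.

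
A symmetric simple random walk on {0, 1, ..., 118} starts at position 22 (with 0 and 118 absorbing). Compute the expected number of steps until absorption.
E[τ | X_0 = 22] = 2112

Let v_k = E[τ | X_0 = k]. Boundary: v_0 = v_118 = 0. Recurrence: v_k = 1 + (v_{k-1} + v_{k+1})/2 for 1 ≤ k ≤ 117. The particular solution to v_k − (v_{k-1} + v_{k+1})/2 = 1 is v_k = −k^2. Adding homogeneous solution A + B k and matching boundaries gives v_k = k (118 − k). Substituting k = 22: v_22 = 22 · 96 = 2112.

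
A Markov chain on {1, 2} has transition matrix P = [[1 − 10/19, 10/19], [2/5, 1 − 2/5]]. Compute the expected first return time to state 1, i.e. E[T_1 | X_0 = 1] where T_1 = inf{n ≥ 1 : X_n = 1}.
E[T_1 | X_0 = 1] = 1/π_1 = 44/19

For an irreducible recurrent Markov chain with stationary distribution π, E[T_i | X_0 = i] = 1/π_i (Kac's formula). Here π_1 = (2/5)/(10/19 + 2/5) = (2/5)/(88/95) = 19/44, so E[T_1 | X_0 = 1] = 1/π_1 = (10/19 + 2/5)/(2/5) = (88/95)/(2/5) = 44/19.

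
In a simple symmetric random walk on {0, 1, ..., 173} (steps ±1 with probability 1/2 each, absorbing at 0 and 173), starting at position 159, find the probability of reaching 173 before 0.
P(hit 173 before 0) = 159/173

Let u_k = P(hit 173 before 0 | start at k). Then u_0 = 0, u_173 = 1, and u_k = u_{k-1}/2 + u_{k+1}/2 for 1 ≤ k ≤ 172. This harmonic recurrence is solved by u_k = k/173, giving u_159 = 159/173.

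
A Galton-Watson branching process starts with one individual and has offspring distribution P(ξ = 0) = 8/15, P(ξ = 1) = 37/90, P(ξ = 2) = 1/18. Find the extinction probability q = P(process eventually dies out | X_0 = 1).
q = 1

Mean offspring μ = 0·8/15 + 1·37/90 + 2·1/18 = 47/90 ≤ 1. For μ ≤ 1 with offspring not concentrated at 1, the Galton-Watson process goes extinct almost surely, so q = 1.
(Algebraic check: The pgf is f(s) = 8/15 + 37/90·s + 1/18·s². The extinction probability q is the smallest fixed point of f in [0, 1]. Setting s = f(s):
  1/18·s² + (37/90 − 1)·s + 8/15 = 0
  1/18·s² − (8/15 + 1/18)·s + 8/15 = 0
which factors as (s − 1)·(1/18·s − 8/15) = 0, giving roots s = 1 and s = (8/15)/(1/18) = 48/5. Since 48/5 ≥ 1, the smallest root in [0, 1] is s = 1.)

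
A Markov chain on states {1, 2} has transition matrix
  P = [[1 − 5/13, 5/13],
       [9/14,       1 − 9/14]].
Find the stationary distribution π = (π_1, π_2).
π_1 = 117/187, π_2 = 70/187

Solve πP = π with π_1 + π_2 = 1. From πP = π: π_1 · (1 − 5/13) + π_2 · 9/14 = π_1 ⇒ π_2 · 9/14 = π_1 · 5/13 ⇒ π_2/π_1 = (5/13)/(9/14) = 70/117. Together with π_1 + π_2 = 1:
  π_1 = (9/14)/(5/13 + 9/14) = (9/14)/(187/182) = 117/187,
  π_2 = (5/13)/(5/13 + 9/14) = (5/13)/(187/182) = 70/187.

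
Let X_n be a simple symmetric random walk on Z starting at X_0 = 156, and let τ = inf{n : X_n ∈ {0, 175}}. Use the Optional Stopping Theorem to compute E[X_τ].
E[X_τ] = 156

X_n is a martingale and τ is a bounded-mean stopping time (indeed τ is finite a.s. with bounded expectation since the walk is in a bounded region). By the OST, E[X_τ] = E[X_0] = 156. Equivalently: E[X_τ] = 175 · P(hit 175 first) + 0 · P(hit 0 first) = 175 · (156/175) = 156.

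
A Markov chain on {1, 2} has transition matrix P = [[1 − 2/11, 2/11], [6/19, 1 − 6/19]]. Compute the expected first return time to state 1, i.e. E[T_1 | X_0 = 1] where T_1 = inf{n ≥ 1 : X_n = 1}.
E[T_1 | X_0 = 1] = 1/π_1 = 52/33

For an irreducible recurrent Markov chain with stationary distribution π, E[T_i | X_0 = i] = 1/π_i (Kac's formula). Here π_1 = (6/19)/(2/11 + 6/19) = (6/19)/(104/209) = 33/52, so E[T_1 | X_0 = 1] = 1/π_1 = (2/11 + 6/19)/(6/19) = (104/209)/(6/19) = 52/33.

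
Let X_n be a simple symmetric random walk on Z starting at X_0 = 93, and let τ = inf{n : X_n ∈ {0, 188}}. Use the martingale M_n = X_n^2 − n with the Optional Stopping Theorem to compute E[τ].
E[τ] = 8835

M_n = X_n^2 − n is a martingale (since E[X_{n+1}^2 | F_n] = X_n^2 + 1). By OST (τ has finite mean in a bounded region), E[M_τ] = E[M_0] = X_0^2 − 0 = 93^2 = 8649. Also E[M_τ] = E[X_τ^2] − E[τ]. The walk exits at 0 or 188, with P(hit 188 first) = 93/188, so E[X_τ^2] = 188^2 · 93/188 + 0 = 17484. Thus E[τ] = E[X_τ^2] − E[M_τ] = 17484 − 8649 = 8835 = 93(188 − 93) = 8835.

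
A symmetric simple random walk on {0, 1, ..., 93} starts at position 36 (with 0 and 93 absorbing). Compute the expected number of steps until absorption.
E[τ | X_0 = 36] = 2052

Let v_k = E[τ | X_0 = k]. Boundary: v_0 = v_93 = 0. Recurrence: v_k = 1 + (v_{k-1} + v_{k+1})/2 for 1 ≤ k ≤ 92. The particular solution to v_k − (v_{k-1} + v_{k+1})/2 = 1 is v_k = −k^2. Adding homogeneous solution A + B k and matching boundaries gives v_k = k (93 − k). Substituting k = 36: v_36 = 36 · 57 = 2052.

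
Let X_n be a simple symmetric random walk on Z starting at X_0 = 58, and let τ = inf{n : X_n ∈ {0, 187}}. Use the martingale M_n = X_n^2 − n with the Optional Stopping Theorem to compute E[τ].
E[τ] = 7482

M_n = X_n^2 − n is a martingale (since E[X_{n+1}^2 | F_n] = X_n^2 + 1). By OST (τ has finite mean in a bounded region), E[M_τ] = E[M_0] = X_0^2 − 0 = 58^2 = 3364. Also E[M_τ] = E[X_τ^2] − E[τ]. The walk exits at 0 or 187, with P(hit 187 first) = 58/187, so E[X_τ^2] = 187^2 · 58/187 + 0 = 10846. Thus E[τ] = E[X_τ^2] − E[M_τ] = 10846 − 3364 = 7482 = 58(187 − 58) = 7482.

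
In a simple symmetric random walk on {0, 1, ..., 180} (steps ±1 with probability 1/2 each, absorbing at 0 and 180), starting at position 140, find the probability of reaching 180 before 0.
P(hit 180 before 0) = 140/180 = 7/9

Let u_k = P(hit 180 before 0 | start at k). Then u_0 = 0, u_180 = 1, and u_k = u_{k-1}/2 + u_{k+1}/2 for 1 ≤ k ≤ 179. This harmonic recurrence is solved by u_k = k/180, giving u_140 = 140/180 = 7/9.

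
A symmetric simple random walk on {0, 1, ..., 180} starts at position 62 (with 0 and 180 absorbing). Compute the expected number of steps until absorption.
E[τ | X_0 = 62] = 7316

Let v_k = E[τ | X_0 = k]. Boundary: v_0 = v_180 = 0. Recurrence: v_k = 1 + (v_{k-1} + v_{k+1})/2 for 1 ≤ k ≤ 179. The particular solution to v_k − (v_{k-1} + v_{k+1})/2 = 1 is v_k = −k^2. Adding homogeneous solution A + B k and matching boundaries gives v_k = k (180 − k). Substituting k = 62: v_62 = 62 · 118 = 7316.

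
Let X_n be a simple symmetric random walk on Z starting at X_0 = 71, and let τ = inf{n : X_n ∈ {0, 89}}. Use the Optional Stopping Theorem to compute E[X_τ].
E[X_τ] = 71

X_n is a martingale and τ is a bounded-mean stopping time (indeed τ is finite a.s. with bounded expectation since the walk is in a bounded region). By the OST, E[X_τ] = E[X_0] = 71. Equivalently: E[X_τ] = 89 · P(hit 89 first) + 0 · P(hit 0 first) = 89 · (71/89) = 71.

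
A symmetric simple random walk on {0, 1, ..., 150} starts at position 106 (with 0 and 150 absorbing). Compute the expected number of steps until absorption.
E[τ | X_0 = 106] = 4664

Let v_k = E[τ | X_0 = k]. Boundary: v_0 = v_150 = 0. Recurrence: v_k = 1 + (v_{k-1} + v_{k+1})/2 for 1 ≤ k ≤ 149. The particular solution to v_k − (v_{k-1} + v_{k+1})/2 = 1 is v_k = −k^2. Adding homogeneous solution A + B k and matching boundaries gives v_k = k (150 − k). Substituting k = 106: v_106 = 106 · 44 = 4664.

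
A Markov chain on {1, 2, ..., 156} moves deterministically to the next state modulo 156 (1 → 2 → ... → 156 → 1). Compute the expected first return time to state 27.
E[T_27 | X_0 = 27] = 156

The chain cycles deterministically, so starting at state 27 it returns in exactly 156 steps. Equivalently, the stationary distribution is uniform π_j = 1/156 for every state j, so by Kac's formula E[T_27] = 1/π_27 = 156.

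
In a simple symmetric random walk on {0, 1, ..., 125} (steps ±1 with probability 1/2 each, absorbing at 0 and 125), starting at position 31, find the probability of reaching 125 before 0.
P(hit 125 before 0) = 31/125

Let u_k = P(hit 125 before 0 | start at k). Then u_0 = 0, u_125 = 1, and u_k = u_{k-1}/2 + u_{k+1}/2 for 1 ≤ k ≤ 124. This harmonic recurrence is solved by u_k = k/125, giving u_31 = 31/125.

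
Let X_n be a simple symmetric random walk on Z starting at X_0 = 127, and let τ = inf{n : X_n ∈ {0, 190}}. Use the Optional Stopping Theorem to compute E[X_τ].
E[X_τ] = 127

X_n is a martingale and τ is a bounded-mean stopping time (indeed τ is finite a.s. with bounded expectation since the walk is in a bounded region). By the OST, E[X_τ] = E[X_0] = 127. Equivalently: E[X_τ] = 190 · P(hit 190 first) + 0 · P(hit 0 first) = 190 · (127/190) = 127.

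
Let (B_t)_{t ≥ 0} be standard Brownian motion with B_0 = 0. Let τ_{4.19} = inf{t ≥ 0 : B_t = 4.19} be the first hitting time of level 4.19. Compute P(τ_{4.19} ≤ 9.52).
P(τ_{4.19} ≤ 9.52) = 2(1 − Φ(4.19/√9.52)) = 2(1 − Φ(1.3580)) ≈ 0.1745

By the reflection principle for standard BM, P(τ_b ≤ t) = 2 · P(B_t ≥ b). Since B_t ~ N(0, t), P(B_t ≥ 4.19) = 1 − Φ(4.19/√t) = 1 − Φ(4.19/√9.52) = 1 − Φ(1.3580) ≈ 0.08723. Doubling: P(τ_{4.19} ≤ 9.52) ≈ 2 · 0.08723 = 0.17446 ≈ 0.1745.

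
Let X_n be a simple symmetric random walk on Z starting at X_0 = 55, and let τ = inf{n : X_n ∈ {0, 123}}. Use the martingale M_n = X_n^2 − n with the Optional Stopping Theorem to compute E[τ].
E[τ] = 3740

M_n = X_n^2 − n is a martingale (since E[X_{n+1}^2 | F_n] = X_n^2 + 1). By OST (τ has finite mean in a bounded region), E[M_τ] = E[M_0] = X_0^2 − 0 = 55^2 = 3025. Also E[M_τ] = E[X_τ^2] − E[τ]. The walk exits at 0 or 123, with P(hit 123 first) = 55/123, so E[X_τ^2] = 123^2 · 55/123 + 0 = 6765. Thus E[τ] = E[X_τ^2] − E[M_τ] = 6765 − 3025 = 3740 = 55(123 − 55) = 3740.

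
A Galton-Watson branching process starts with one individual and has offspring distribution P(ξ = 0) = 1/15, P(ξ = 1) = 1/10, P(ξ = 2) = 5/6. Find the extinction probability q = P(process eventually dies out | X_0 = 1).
q = 2/25

The pgf is f(s) = 1/15 + 1/10·s + 5/6·s². The extinction probability q is the smallest fixed point of f in [0, 1]. Setting s = f(s):
  5/6·s² + (1/10 − 1)·s + 1/15 = 0
  5/6·s² − (1/15 + 5/6)·s + 1/15 = 0
which factors as (s − 1)·(5/6·s − 1/15) = 0, giving roots s = 1 and s = (1/15)/(5/6) = 2/25.
Mean offspring μ = 1/10 + 2·5/6 = 53/30 > 1 (supercritical), so q < 1. The extinction probability is the smaller root: q = (1/15)/(5/6) = 2/25.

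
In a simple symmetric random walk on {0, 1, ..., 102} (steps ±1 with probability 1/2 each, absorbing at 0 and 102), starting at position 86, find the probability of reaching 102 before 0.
P(hit 102 before 0) = 86/102 = 43/51

Let u_k = P(hit 102 before 0 | start at k). Then u_0 = 0, u_102 = 1, and u_k = u_{k-1}/2 + u_{k+1}/2 for 1 ≤ k ≤ 101. This harmonic recurrence is solved by u_k = k/102, giving u_86 = 86/102 = 43/51.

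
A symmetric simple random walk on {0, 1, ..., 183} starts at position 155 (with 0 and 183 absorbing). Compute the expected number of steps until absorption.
E[τ | X_0 = 155] = 4340

Let v_k = E[τ | X_0 = k]. Boundary: v_0 = v_183 = 0. Recurrence: v_k = 1 + (v_{k-1} + v_{k+1})/2 for 1 ≤ k ≤ 182. The particular solution to v_k − (v_{k-1} + v_{k+1})/2 = 1 is v_k = −k^2. Adding homogeneous solution A + B k and matching boundaries gives v_k = k (183 − k). Substituting k = 155: v_155 = 155 · 28 = 4340.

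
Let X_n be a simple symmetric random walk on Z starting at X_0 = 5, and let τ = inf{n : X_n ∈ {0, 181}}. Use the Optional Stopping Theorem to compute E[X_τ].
E[X_τ] = 5

X_n is a martingale and τ is a bounded-mean stopping time (indeed τ is finite a.s. with bounded expectation since the walk is in a bounded region). By the OST, E[X_τ] = E[X_0] = 5. Equivalently: E[X_τ] = 181 · P(hit 181 first) + 0 · P(hit 0 first) = 181 · (5/181) = 5.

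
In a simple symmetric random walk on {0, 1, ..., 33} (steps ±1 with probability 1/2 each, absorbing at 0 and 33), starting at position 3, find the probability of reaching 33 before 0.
P(hit 33 before 0) = 3/33 = 1/11

Let u_k = P(hit 33 before 0 | start at k). Then u_0 = 0, u_33 = 1, and u_k = u_{k-1}/2 + u_{k+1}/2 for 1 ≤ k ≤ 32. This harmonic recurrence is solved by u_k = k/33, giving u_3 = 3/33 = 1/11.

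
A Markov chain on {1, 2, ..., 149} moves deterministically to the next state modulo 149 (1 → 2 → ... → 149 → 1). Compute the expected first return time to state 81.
E[T_81 | X_0 = 81] = 149

The chain cycles deterministically, so starting at state 81 it returns in exactly 149 steps. Equivalently, the stationary distribution is uniform π_j = 1/149 for every state j, so by Kac's formula E[T_81] = 1/π_81 = 149.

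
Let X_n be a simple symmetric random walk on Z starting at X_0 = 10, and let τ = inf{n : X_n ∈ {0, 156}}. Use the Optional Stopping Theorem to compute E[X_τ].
E[X_τ] = 10

X_n is a martingale and τ is a bounded-mean stopping time (indeed τ is finite a.s. with bounded expectation since the walk is in a bounded region). By the OST, E[X_τ] = E[X_0] = 10. Equivalently: E[X_τ] = 156 · P(hit 156 first) + 0 · P(hit 0 first) = 156 · (10/156) = 10.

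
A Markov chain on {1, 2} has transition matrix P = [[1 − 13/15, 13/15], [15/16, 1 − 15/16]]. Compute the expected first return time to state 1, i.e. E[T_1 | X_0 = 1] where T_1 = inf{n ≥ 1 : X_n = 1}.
E[T_1 | X_0 = 1] = 1/π_1 = 433/225

For an irreducible recurrent Markov chain with stationary distribution π, E[T_i | X_0 = i] = 1/π_i (Kac's formula). Here π_1 = (15/16)/(13/15 + 15/16) = (15/16)/(433/240) = 225/433, so E[T_1 | X_0 = 1] = 1/π_1 = (13/15 + 15/16)/(15/16) = (433/240)/(15/16) = 433/225.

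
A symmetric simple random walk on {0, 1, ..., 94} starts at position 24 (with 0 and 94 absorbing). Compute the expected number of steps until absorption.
E[τ | X_0 = 24] = 1680

Let v_k = E[τ | X_0 = k]. Boundary: v_0 = v_94 = 0. Recurrence: v_k = 1 + (v_{k-1} + v_{k+1})/2 for 1 ≤ k ≤ 93. The particular solution to v_k − (v_{k-1} + v_{k+1})/2 = 1 is v_k = −k^2. Adding homogeneous solution A + B k and matching boundaries gives v_k = k (94 − k). Substituting k = 24: v_24 = 24 · 70 = 1680.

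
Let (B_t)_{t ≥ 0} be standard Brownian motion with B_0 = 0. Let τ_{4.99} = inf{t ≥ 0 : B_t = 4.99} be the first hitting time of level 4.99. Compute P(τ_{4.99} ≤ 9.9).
P(τ_{4.99} ≤ 9.9) = 2(1 − Φ(4.99/√9.9)) = 2(1 − Φ(1.5859)) ≈ 0.1128

By the reflection principle for standard BM, P(τ_b ≤ t) = 2 · P(B_t ≥ b). Since B_t ~ N(0, t), P(B_t ≥ 4.99) = 1 − Φ(4.99/√t) = 1 − Φ(4.99/√9.9) = 1 − Φ(1.5859) ≈ 0.05638. Doubling: P(τ_{4.99} ≤ 9.9) ≈ 2 · 0.05638 = 0.11276 ≈ 0.1128.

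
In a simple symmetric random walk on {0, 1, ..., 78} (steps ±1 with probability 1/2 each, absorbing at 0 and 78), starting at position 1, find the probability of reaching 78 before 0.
P(hit 78 before 0) = 1/78

Let u_k = P(hit 78 before 0 | start at k). Then u_0 = 0, u_78 = 1, and u_k = u_{k-1}/2 + u_{k+1}/2 for 1 ≤ k ≤ 77. This harmonic recurrence is solved by u_k = k/78, giving u_1 = 1/78.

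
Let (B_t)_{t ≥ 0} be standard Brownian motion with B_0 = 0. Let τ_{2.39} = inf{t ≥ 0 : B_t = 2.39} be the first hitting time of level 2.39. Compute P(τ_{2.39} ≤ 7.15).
P(τ_{2.39} ≤ 7.15) = 2(1 − Φ(2.39/√7.15)) = 2(1 − Φ(0.8938)) ≈ 0.3714

By the reflection principle for standard BM, P(τ_b ≤ t) = 2 · P(B_t ≥ b). Since B_t ~ N(0, t), P(B_t ≥ 2.39) = 1 − Φ(2.39/√t) = 1 − Φ(2.39/√7.15) = 1 − Φ(0.8938) ≈ 0.18571. Doubling: P(τ_{2.39} ≤ 7.15) ≈ 2 · 0.18571 = 0.37142 ≈ 0.3714.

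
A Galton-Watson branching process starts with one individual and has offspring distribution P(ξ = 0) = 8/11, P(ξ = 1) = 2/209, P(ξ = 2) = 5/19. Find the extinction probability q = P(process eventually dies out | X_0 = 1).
q = 1

Mean offspring μ = 0·8/11 + 1·2/209 + 2·5/19 = 112/209 ≤ 1. For μ ≤ 1 with offspring not concentrated at 1, the Galton-Watson process goes extinct almost surely, so q = 1.
(Algebraic check: The pgf is f(s) = 8/11 + 2/209·s + 5/19·s². The extinction probability q is the smallest fixed point of f in [0, 1]. Setting s = f(s):
  5/19·s² + (2/209 − 1)·s + 8/11 = 0
  5/19·s² − (8/11 + 5/19)·s + 8/11 = 0
which factors as (s − 1)·(5/19·s − 8/11) = 0, giving roots s = 1 and s = (8/11)/(5/19) = 152/55. Since 152/55 ≥ 1, the smallest root in [0, 1] is s = 1.)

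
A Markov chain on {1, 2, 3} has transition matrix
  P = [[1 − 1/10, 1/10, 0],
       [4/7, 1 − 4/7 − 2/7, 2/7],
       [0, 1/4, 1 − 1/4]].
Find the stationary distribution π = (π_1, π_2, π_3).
π = (8/11, 7/55, 8/55)

This is a birth-death chain on three states, which satisfies detailed balance: π_1 · P_{12} = π_2 · P_{21} and π_2 · P_{23} = π_3 · P_{32}.
From π_1 · 1/10 = π_2 · 4/7: π_2/π_1 = (1/10)/(4/7) = 7/40.
From π_2 · 2/7 = π_3 · 1/4: π_3/π_2 = (2/7)/(1/4) = 8/7.
Take π_1 proportional to 1; then unnormalized π = (1, 7/40, 1/5). Normalize by dividing by the sum 11/8:
  π = (8/11, 7/55, 8/55).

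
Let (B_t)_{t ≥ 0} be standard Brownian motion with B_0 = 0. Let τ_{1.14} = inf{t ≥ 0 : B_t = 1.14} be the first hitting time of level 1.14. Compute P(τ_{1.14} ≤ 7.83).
P(τ_{1.14} ≤ 7.83) = 2(1 − Φ(1.14/√7.83)) = 2(1 − Φ(0.4074)) ≈ 0.6837

By the reflection principle for standard BM, P(τ_b ≤ t) = 2 · P(B_t ≥ b). Since B_t ~ N(0, t), P(B_t ≥ 1.14) = 1 − Φ(1.14/√t) = 1 − Φ(1.14/√7.83) = 1 − Φ(0.4074) ≈ 0.34186. Doubling: P(τ_{1.14} ≤ 7.83) ≈ 2 · 0.34186 = 0.68372 ≈ 0.6837.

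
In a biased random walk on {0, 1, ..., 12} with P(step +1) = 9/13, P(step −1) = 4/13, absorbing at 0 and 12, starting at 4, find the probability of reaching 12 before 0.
P(hit 12 before 0) = (1 − (4/9)^4) / (1 − (4/9)^12) = 43046721/44791873

Let u_k denote P(reach 12 before 0 | start at k). Boundary: u_0 = 0, u_12 = 1. Recurrence: u_k = 9/13·u_{k+1} + 4/13·u_{k-1} for 1 ≤ k ≤ 11. Try u_k = A + B·r^k with r = q/p = (4/13)/(9/13) = 4/9. Substitution satisfies the recurrence; boundary conditions give:
  u_k = (1 − r^k) / (1 − r^N) = (1 − (4/9)^4) / (1 − (4/9)^12) = 43046721/44791873.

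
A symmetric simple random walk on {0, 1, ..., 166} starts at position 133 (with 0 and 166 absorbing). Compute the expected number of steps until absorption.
E[τ | X_0 = 133] = 4389

Let v_k = E[τ | X_0 = k]. Boundary: v_0 = v_166 = 0. Recurrence: v_k = 1 + (v_{k-1} + v_{k+1})/2 for 1 ≤ k ≤ 165. The particular solution to v_k − (v_{k-1} + v_{k+1})/2 = 1 is v_k = −k^2. Adding homogeneous solution A + B k and matching boundaries gives v_k = k (166 − k). Substituting k = 133: v_133 = 133 · 33 = 4389.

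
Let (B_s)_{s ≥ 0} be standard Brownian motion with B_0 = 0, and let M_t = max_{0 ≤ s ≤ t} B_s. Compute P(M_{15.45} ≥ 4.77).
P(M_{15.45} ≥ 4.77) = 2·P(B_{15.45} ≥ 4.77) = 2(1 − Φ(4.77/√15.45)) ≈ 0.2249

By the reflection principle for Brownian motion, P(M_t ≥ a) = 2 · P(B_t ≥ a) for a ≥ 0. Since B_t ~ N(0, t), P(B_t ≥ 4.77) = 1 − Φ(4.77/√t) = 1 − Φ(4.77/√15.45) = 1 − Φ(1.2135). So
  P(M_{15.45} ≥ 4.77) = 2(1 − Φ(1.2135)) ≈ 0.2249.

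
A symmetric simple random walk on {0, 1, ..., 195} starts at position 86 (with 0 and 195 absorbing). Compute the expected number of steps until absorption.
E[τ | X_0 = 86] = 9374

Let v_k = E[τ | X_0 = k]. Boundary: v_0 = v_195 = 0. Recurrence: v_k = 1 + (v_{k-1} + v_{k+1})/2 for 1 ≤ k ≤ 194. The particular solution to v_k − (v_{k-1} + v_{k+1})/2 = 1 is v_k = −k^2. Adding homogeneous solution A + B k and matching boundaries gives v_k = k (195 − k). Substituting k = 86: v_86 = 86 · 109 = 9374.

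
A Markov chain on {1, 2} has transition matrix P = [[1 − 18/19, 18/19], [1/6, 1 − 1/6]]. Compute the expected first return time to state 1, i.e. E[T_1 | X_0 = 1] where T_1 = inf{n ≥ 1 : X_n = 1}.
E[T_1 | X_0 = 1] = 1/π_1 = 127/19

For an irreducible recurrent Markov chain with stationary distribution π, E[T_i | X_0 = i] = 1/π_i (Kac's formula). Here π_1 = (1/6)/(18/19 + 1/6) = (1/6)/(127/114) = 19/127, so E[T_1 | X_0 = 1] = 1/π_1 = (18/19 + 1/6)/(1/6) = (127/114)/(1/6) = 127/19.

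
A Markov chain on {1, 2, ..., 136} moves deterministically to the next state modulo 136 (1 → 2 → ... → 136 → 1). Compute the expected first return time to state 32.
E[T_32 | X_0 = 32] = 136

The chain cycles deterministically, so starting at state 32 it returns in exactly 136 steps. Equivalently, the stationary distribution is uniform π_j = 1/136 for every state j, so by Kac's formula E[T_32] = 1/π_32 = 136.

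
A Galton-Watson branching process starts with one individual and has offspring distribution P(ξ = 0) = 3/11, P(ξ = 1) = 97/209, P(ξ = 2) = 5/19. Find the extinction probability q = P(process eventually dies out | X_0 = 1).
q = 1

Mean offspring μ = 0·3/11 + 1·97/209 + 2·5/19 = 207/209 ≤ 1. For μ ≤ 1 with offspring not concentrated at 1, the Galton-Watson process goes extinct almost surely, so q = 1.
(Algebraic check: The pgf is f(s) = 3/11 + 97/209·s + 5/19·s². The extinction probability q is the smallest fixed point of f in [0, 1]. Setting s = f(s):
  5/19·s² + (97/209 − 1)·s + 3/11 = 0
  5/19·s² − (3/11 + 5/19)·s + 3/11 = 0
which factors as (s − 1)·(5/19·s − 3/11) = 0, giving roots s = 1 and s = (3/11)/(5/19) = 57/55. Since 57/55 ≥ 1, the smallest root in [0, 1] is s = 1.)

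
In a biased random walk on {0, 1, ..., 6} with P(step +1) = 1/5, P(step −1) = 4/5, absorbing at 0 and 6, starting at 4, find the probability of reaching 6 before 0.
P(hit 6 before 0) = (1 − (4)^4) / (1 − (4)^6) = 17/273

Let u_k denote P(reach 6 before 0 | start at k). Boundary: u_0 = 0, u_6 = 1. Recurrence: u_k = 1/5·u_{k+1} + 4/5·u_{k-1} for 1 ≤ k ≤ 5. Try u_k = A + B·r^k with r = q/p = (4/5)/(1/5) = 4. Substitution satisfies the recurrence; boundary conditions give:
  u_k = (1 − r^k) / (1 − r^N) = (1 − (4)^4) / (1 − (4)^6) = 17/273.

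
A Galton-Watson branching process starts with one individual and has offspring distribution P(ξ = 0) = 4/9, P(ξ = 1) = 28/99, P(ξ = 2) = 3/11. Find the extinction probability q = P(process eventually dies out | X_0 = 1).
q = 1

Mean offspring μ = 0·4/9 + 1·28/99 + 2·3/11 = 82/99 ≤ 1. For μ ≤ 1 with offspring not concentrated at 1, the Galton-Watson process goes extinct almost surely, so q = 1.
(Algebraic check: The pgf is f(s) = 4/9 + 28/99·s + 3/11·s². The extinction probability q is the smallest fixed point of f in [0, 1]. Setting s = f(s):
  3/11·s² + (28/99 − 1)·s + 4/9 = 0
  3/11·s² − (4/9 + 3/11)·s + 4/9 = 0
which factors as (s − 1)·(3/11·s − 4/9) = 0, giving roots s = 1 and s = (4/9)/(3/11) = 44/27. Since 44/27 ≥ 1, the smallest root in [0, 1] is s = 1.)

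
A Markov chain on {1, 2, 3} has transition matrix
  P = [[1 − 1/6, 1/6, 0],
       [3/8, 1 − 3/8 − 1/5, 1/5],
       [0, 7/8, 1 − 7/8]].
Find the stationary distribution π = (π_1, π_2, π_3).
π = (315/487, 140/487, 32/487)

This is a birth-death chain on three states, which satisfies detailed balance: π_1 · P_{12} = π_2 · P_{21} and π_2 · P_{23} = π_3 · P_{32}.
From π_1 · 1/6 = π_2 · 3/8: π_2/π_1 = (1/6)/(3/8) = 4/9.
From π_2 · 1/5 = π_3 · 7/8: π_3/π_2 = (1/5)/(7/8) = 8/35.
Take π_1 proportional to 1; then unnormalized π = (1, 4/9, 32/315). Normalize by dividing by the sum 487/315:
  π = (315/487, 140/487, 32/487).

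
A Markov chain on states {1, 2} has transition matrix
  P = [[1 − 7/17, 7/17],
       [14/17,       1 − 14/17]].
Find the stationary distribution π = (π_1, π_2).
π_1 = 2/3, π_2 = 1/3

Solve πP = π with π_1 + π_2 = 1. From πP = π: π_1 · (1 − 7/17) + π_2 · 14/17 = π_1 ⇒ π_2 · 14/17 = π_1 · 7/17 ⇒ π_2/π_1 = (7/17)/(14/17) = 1/2. Together with π_1 + π_2 = 1:
  π_1 = (14/17)/(7/17 + 14/17) = (14/17)/(21/17) = 2/3,
  π_2 = (7/17)/(7/17 + 14/17) = (7/17)/(21/17) = 1/3.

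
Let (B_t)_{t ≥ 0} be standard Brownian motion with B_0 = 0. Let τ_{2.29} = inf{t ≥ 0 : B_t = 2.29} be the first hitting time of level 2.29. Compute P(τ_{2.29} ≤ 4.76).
P(τ_{2.29} ≤ 4.76) = 2(1 − Φ(2.29/√4.76)) = 2(1 − Φ(1.0496)) ≈ 0.2939

By the reflection principle for standard BM, P(τ_b ≤ t) = 2 · P(B_t ≥ b). Since B_t ~ N(0, t), P(B_t ≥ 2.29) = 1 − Φ(2.29/√t) = 1 − Φ(2.29/√4.76) = 1 − Φ(1.0496) ≈ 0.14695. Doubling: P(τ_{2.29} ≤ 4.76) ≈ 2 · 0.14695 = 0.29390 ≈ 0.2939.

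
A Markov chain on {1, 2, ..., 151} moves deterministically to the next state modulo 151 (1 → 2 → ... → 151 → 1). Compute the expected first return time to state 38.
E[T_38 | X_0 = 38] = 151

The chain cycles deterministically, so starting at state 38 it returns in exactly 151 steps. Equivalently, the stationary distribution is uniform π_j = 1/151 for every state j, so by Kac's formula E[T_38] = 1/π_38 = 151.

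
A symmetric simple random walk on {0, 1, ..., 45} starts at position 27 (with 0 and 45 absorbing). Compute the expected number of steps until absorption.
E[τ | X_0 = 27] = 486

Let v_k = E[τ | X_0 = k]. Boundary: v_0 = v_45 = 0. Recurrence: v_k = 1 + (v_{k-1} + v_{k+1})/2 for 1 ≤ k ≤ 44. The particular solution to v_k − (v_{k-1} + v_{k+1})/2 = 1 is v_k = −k^2. Adding homogeneous solution A + B k and matching boundaries gives v_k = k (45 − k). Substituting k = 27: v_27 = 27 · 18 = 486.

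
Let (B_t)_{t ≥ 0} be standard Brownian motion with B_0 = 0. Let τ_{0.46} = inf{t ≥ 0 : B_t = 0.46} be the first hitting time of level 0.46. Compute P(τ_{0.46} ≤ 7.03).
P(τ_{0.46} ≤ 7.03) = 2(1 − Φ(0.46/√7.03)) = 2(1 − Φ(0.1735)) ≈ 0.8623

By the reflection principle for standard BM, P(τ_b ≤ t) = 2 · P(B_t ≥ b). Since B_t ~ N(0, t), P(B_t ≥ 0.46) = 1 − Φ(0.46/√t) = 1 − Φ(0.46/√7.03) = 1 − Φ(0.1735) ≈ 0.43113. Doubling: P(τ_{0.46} ≤ 7.03) ≈ 2 · 0.43113 = 0.86226 ≈ 0.8623.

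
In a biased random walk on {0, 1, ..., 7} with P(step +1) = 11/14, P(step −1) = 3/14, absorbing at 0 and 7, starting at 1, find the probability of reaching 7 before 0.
P(hit 7 before 0) = (1 − (3/11)^1) / (1 − (3/11)^7) = 1771561/2435623

Let u_k denote P(reach 7 before 0 | start at k). Boundary: u_0 = 0, u_7 = 1. Recurrence: u_k = 11/14·u_{k+1} + 3/14·u_{k-1} for 1 ≤ k ≤ 6. Try u_k = A + B·r^k with r = q/p = (3/14)/(11/14) = 3/11. Substitution satisfies the recurrence; boundary conditions give:
  u_k = (1 − r^k) / (1 − r^N) = (1 − (3/11)^1) / (1 − (3/11)^7) = 1771561/2435623.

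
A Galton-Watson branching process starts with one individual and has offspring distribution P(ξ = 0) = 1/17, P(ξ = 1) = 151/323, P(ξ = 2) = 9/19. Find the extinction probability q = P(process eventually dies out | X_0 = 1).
q = 19/153

The pgf is f(s) = 1/17 + 151/323·s + 9/19·s². The extinction probability q is the smallest fixed point of f in [0, 1]. Setting s = f(s):
  9/19·s² + (151/323 − 1)·s + 1/17 = 0
  9/19·s² − (1/17 + 9/19)·s + 1/17 = 0
which factors as (s − 1)·(9/19·s − 1/17) = 0, giving roots s = 1 and s = (1/17)/(9/19) = 19/153.
Mean offspring μ = 151/323 + 2·9/19 = 457/323 > 1 (supercritical), so q < 1. The extinction probability is the smaller root: q = (1/17)/(9/19) = 19/153.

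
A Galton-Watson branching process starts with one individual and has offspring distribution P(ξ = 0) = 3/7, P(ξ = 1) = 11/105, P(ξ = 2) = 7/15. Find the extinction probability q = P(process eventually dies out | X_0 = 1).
q = 45/49

The pgf is f(s) = 3/7 + 11/105·s + 7/15·s². The extinction probability q is the smallest fixed point of f in [0, 1]. Setting s = f(s):
  7/15·s² + (11/105 − 1)·s + 3/7 = 0
  7/15·s² − (3/7 + 7/15)·s + 3/7 = 0
which factors as (s − 1)·(7/15·s − 3/7) = 0, giving roots s = 1 and s = (3/7)/(7/15) = 45/49.
Mean offspring μ = 11/105 + 2·7/15 = 109/105 > 1 (supercritical), so q < 1. The extinction probability is the smaller root: q = (3/7)/(7/15) = 45/49.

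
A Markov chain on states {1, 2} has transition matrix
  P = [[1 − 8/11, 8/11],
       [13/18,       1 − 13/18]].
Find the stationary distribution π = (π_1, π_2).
π_1 = 143/287, π_2 = 144/287

Solve πP = π with π_1 + π_2 = 1. From πP = π: π_1 · (1 − 8/11) + π_2 · 13/18 = π_1 ⇒ π_2 · 13/18 = π_1 · 8/11 ⇒ π_2/π_1 = (8/11)/(13/18) = 144/143. Together with π_1 + π_2 = 1:
  π_1 = (13/18)/(8/11 + 13/18) = (13/18)/(287/198) = 143/287,
  π_2 = (8/11)/(8/11 + 13/18) = (8/11)/(287/198) = 144/287.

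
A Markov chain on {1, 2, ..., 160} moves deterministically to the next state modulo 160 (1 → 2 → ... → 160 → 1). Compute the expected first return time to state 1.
E[T_1 | X_0 = 1] = 160

The chain cycles deterministically, so starting at state 1 it returns in exactly 160 steps. Equivalently, the stationary distribution is uniform π_j = 1/160 for every state j, so by Kac's formula E[T_1] = 1/π_1 = 160.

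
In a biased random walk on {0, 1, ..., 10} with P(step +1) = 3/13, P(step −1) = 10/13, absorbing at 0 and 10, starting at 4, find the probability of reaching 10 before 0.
P(hit 10 before 0) = (1 − (10/3)^4) / (1 − (10/3)^10) = 79461/109889461

Let u_k denote P(reach 10 before 0 | start at k). Boundary: u_0 = 0, u_10 = 1. Recurrence: u_k = 3/13·u_{k+1} + 10/13·u_{k-1} for 1 ≤ k ≤ 9. Try u_k = A + B·r^k with r = q/p = (10/13)/(3/13) = 10/3. Substitution satisfies the recurrence; boundary conditions give:
  u_k = (1 − r^k) / (1 − r^N) = (1 − (10/3)^4) / (1 − (10/3)^10) = 79461/109889461.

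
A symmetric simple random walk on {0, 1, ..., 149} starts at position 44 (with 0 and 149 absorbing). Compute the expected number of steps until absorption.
E[τ | X_0 = 44] = 4620

Let v_k = E[τ | X_0 = k]. Boundary: v_0 = v_149 = 0. Recurrence: v_k = 1 + (v_{k-1} + v_{k+1})/2 for 1 ≤ k ≤ 148. The particular solution to v_k − (v_{k-1} + v_{k+1})/2 = 1 is v_k = −k^2. Adding homogeneous solution A + B k and matching boundaries gives v_k = k (149 − k). Substituting k = 44: v_44 = 44 · 105 = 4620.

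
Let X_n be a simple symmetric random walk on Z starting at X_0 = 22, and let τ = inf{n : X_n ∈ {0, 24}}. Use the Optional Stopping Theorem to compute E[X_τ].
E[X_τ] = 22

X_n is a martingale and τ is a bounded-mean stopping time (indeed τ is finite a.s. with bounded expectation since the walk is in a bounded region). By the OST, E[X_τ] = E[X_0] = 22. Equivalently: E[X_τ] = 24 · P(hit 24 first) + 0 · P(hit 0 first) = 24 · (22/24) = 22.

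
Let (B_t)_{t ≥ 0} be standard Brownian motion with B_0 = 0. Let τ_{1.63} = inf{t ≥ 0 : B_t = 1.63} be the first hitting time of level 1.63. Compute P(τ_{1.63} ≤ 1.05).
P(τ_{1.63} ≤ 1.05) = 2(1 − Φ(1.63/√1.05)) = 2(1 − Φ(1.5907)) ≈ 0.1117

By the reflection principle for standard BM, P(τ_b ≤ t) = 2 · P(B_t ≥ b). Since B_t ~ N(0, t), P(B_t ≥ 1.63) = 1 − Φ(1.63/√t) = 1 − Φ(1.63/√1.05) = 1 − Φ(1.5907) ≈ 0.05584. Doubling: P(τ_{1.63} ≤ 1.05) ≈ 2 · 0.05584 = 0.11168 ≈ 0.1117.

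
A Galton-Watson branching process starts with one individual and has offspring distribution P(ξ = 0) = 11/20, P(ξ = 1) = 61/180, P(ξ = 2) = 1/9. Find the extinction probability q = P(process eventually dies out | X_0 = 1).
q = 1

Mean offspring μ = 0·11/20 + 1·61/180 + 2·1/9 = 101/180 ≤ 1. For μ ≤ 1 with offspring not concentrated at 1, the Galton-Watson process goes extinct almost surely, so q = 1.
(Algebraic check: The pgf is f(s) = 11/20 + 61/180·s + 1/9·s². The extinction probability q is the smallest fixed point of f in [0, 1]. Setting s = f(s):
  1/9·s² + (61/180 − 1)·s + 11/20 = 0
  1/9·s² − (11/20 + 1/9)·s + 11/20 = 0
which factors as (s − 1)·(1/9·s − 11/20) = 0, giving roots s = 1 and s = (11/20)/(1/9) = 99/20. Since 99/20 ≥ 1, the smallest root in [0, 1] is s = 1.)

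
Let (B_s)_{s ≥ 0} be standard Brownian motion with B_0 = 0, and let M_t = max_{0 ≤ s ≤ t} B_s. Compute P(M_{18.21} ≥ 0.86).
P(M_{18.21} ≥ 0.86) = 2·P(B_{18.21} ≥ 0.86) = 2(1 − Φ(0.86/√18.21)) ≈ 0.8403

By the reflection principle for Brownian motion, P(M_t ≥ a) = 2 · P(B_t ≥ a) for a ≥ 0. Since B_t ~ N(0, t), P(B_t ≥ 0.86) = 1 − Φ(0.86/√t) = 1 − Φ(0.86/√18.21) = 1 − Φ(0.2015). So
  P(M_{18.21} ≥ 0.86) = 2(1 − Φ(0.2015)) ≈ 0.8403.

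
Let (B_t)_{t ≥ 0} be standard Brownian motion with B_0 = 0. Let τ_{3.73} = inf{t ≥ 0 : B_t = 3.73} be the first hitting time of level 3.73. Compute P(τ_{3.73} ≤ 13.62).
P(τ_{3.73} ≤ 13.62) = 2(1 − Φ(3.73/√13.62)) = 2(1 − Φ(1.0107)) ≈ 0.3122

By the reflection principle for standard BM, P(τ_b ≤ t) = 2 · P(B_t ≥ b). Since B_t ~ N(0, t), P(B_t ≥ 3.73) = 1 − Φ(3.73/√t) = 1 − Φ(3.73/√13.62) = 1 − Φ(1.0107) ≈ 0.15608. Doubling: P(τ_{3.73} ≤ 13.62) ≈ 2 · 0.15608 = 0.31216 ≈ 0.3122.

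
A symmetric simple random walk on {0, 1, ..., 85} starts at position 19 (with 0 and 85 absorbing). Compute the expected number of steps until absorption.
E[τ | X_0 = 19] = 1254

Let v_k = E[τ | X_0 = k]. Boundary: v_0 = v_85 = 0. Recurrence: v_k = 1 + (v_{k-1} + v_{k+1})/2 for 1 ≤ k ≤ 84. The particular solution to v_k − (v_{k-1} + v_{k+1})/2 = 1 is v_k = −k^2. Adding homogeneous solution A + B k and matching boundaries gives v_k = k (85 − k). Substituting k = 19: v_19 = 19 · 66 = 1254.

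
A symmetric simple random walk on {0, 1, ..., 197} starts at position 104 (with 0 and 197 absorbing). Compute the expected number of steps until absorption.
E[τ | X_0 = 104] = 9672

Let v_k = E[τ | X_0 = k]. Boundary: v_0 = v_197 = 0. Recurrence: v_k = 1 + (v_{k-1} + v_{k+1})/2 for 1 ≤ k ≤ 196. The particular solution to v_k − (v_{k-1} + v_{k+1})/2 = 1 is v_k = −k^2. Adding homogeneous solution A + B k and matching boundaries gives v_k = k (197 − k). Substituting k = 104: v_104 = 104 · 93 = 9672.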